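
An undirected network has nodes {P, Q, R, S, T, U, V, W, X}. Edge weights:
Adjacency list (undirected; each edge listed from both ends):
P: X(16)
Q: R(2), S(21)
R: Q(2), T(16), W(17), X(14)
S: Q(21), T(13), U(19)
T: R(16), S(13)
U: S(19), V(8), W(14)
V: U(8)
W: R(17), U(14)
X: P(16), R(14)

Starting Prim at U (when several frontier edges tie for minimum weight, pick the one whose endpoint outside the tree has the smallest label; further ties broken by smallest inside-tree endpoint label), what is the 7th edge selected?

R-T

Grow the tree from U using Prim:
Step 1: cheapest edge leaving the tree is U V (8); add V.
Step 2: cheapest edge leaving the tree is U W (14); add W.
Step 3: cheapest edge leaving the tree is R W (17); add R.
Step 4: cheapest edge leaving the tree is Q R (2); add Q.
Step 5: cheapest edge leaving the tree is R X (14); add X.
Step 6: cheapest edge leaving the tree is P X (16); add P.
Step 7: cheapest edge leaving the tree is R T (16); add T.
Step 8: cheapest edge leaving the tree is S T (13); add S.
The 7th edge added is R T.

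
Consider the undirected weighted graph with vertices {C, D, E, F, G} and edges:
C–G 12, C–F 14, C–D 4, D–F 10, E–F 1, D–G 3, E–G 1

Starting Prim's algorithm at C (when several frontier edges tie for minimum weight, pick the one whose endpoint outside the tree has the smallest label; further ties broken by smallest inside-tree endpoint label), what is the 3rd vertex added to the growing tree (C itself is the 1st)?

Prim's algorithm from C:
Step 1: cheapest edge leaving the tree is C–D (4); add D.
Step 2: cheapest edge leaving the tree is D–G (3); add G.
Step 3: cheapest edge leaving the tree is E–G (1); add E.
Step 4: cheapest edge leaving the tree is E–F (1); add F.
Vertex order: C, D, G, E, F. The 3rd vertex is G.

G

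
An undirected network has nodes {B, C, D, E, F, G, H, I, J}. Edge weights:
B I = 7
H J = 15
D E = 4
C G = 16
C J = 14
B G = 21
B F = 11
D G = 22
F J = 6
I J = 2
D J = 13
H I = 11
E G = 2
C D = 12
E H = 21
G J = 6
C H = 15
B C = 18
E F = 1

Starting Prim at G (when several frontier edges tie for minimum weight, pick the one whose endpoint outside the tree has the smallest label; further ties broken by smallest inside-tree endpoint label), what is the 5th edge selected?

I-J

Grow the tree from G using Prim:
Step 1: cheapest edge leaving the tree is E G (2); add E.
Step 2: cheapest edge leaving the tree is E F (1); add F.
Step 3: cheapest edge leaving the tree is D E (4); add D.
Step 4: cheapest edge leaving the tree is F J (6); add J.
Step 5: cheapest edge leaving the tree is I J (2); add I.
Step 6: cheapest edge leaving the tree is B I (7); add B.
Step 7: cheapest edge leaving the tree is H I (11); add H.
Step 8: cheapest edge leaving the tree is C D (12); add C.
The 5th edge added is I J.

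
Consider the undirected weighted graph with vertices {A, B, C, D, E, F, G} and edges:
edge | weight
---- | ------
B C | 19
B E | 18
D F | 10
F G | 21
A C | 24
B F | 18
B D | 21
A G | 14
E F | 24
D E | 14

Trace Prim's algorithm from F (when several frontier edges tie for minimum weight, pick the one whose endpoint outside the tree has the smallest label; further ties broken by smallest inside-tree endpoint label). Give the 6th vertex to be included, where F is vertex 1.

Prim's algorithm from F:
Step 1: cheapest edge leaving the tree is D F (10); add D.
Step 2: cheapest edge leaving the tree is D E (14); add E.
Step 3: cheapest edge leaving the tree is B E (18); add B.
Step 4: cheapest edge leaving the tree is B C (19); add C.
Step 5: cheapest edge leaving the tree is F G (21); add G.
Step 6: cheapest edge leaving the tree is A G (14); add A.
Vertex order: F, D, E, B, C, G, A. The 6th vertex is G.

G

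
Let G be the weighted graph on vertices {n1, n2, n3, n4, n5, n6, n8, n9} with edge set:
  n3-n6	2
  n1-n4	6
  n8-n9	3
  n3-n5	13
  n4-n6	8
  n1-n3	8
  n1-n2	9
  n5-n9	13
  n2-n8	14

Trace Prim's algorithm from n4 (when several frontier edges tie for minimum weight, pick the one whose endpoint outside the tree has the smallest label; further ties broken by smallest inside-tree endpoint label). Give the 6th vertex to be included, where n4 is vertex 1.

n5

Prim, starting at n4.
Step 1: frontier [n1-n4 6, n4-n6 8] → take n1-n4 (6); add n1.
Step 2: frontier [n1-n3 8, n1-n2 9, n4-n6 8] → take n1-n3 (8); add n3.
Step 3: frontier [n1-n2 9, n3-n6 2, n3-n5 13, n4-n6 8] → take n3-n6 (2); add n6.
Step 4: frontier [n1-n2 9, n3-n5 13] → take n1-n2 (9); add n2.
Step 5: frontier [n2-n8 14, n3-n5 13] → take n3-n5 (13); add n5.
Step 6: frontier [n2-n8 14, n5-n9 13] → take n5-n9 (13); add n9.
Step 7: frontier [n2-n8 14, n8-n9 3] → take n8-n9 (3); add n8.
Vertex order: n4, n1, n3, n6, n2, n5, n9, n8. The 6th vertex is n5.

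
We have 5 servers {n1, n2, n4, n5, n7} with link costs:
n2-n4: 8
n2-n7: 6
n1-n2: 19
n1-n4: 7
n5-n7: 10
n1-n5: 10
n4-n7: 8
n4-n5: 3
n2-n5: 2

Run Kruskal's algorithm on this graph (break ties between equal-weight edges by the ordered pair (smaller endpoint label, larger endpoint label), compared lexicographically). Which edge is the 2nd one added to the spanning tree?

n4-n5

Kruskal's algorithm — process edges by increasing weight (ties by edge label):
n2-n5 (2): add — endpoints in different components.
n4-n5 (3): add — endpoints in different components.
n2-n7 (6): add — endpoints in different components.
n1-n4 (7): add — endpoints in different components.
The 2nd edge added is n4-n5.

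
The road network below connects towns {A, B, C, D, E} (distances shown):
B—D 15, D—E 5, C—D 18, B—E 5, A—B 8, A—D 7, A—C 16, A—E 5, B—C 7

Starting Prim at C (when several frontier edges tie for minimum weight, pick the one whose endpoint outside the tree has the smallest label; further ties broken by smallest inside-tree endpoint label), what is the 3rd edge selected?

Prim, starting at C.
Step 1: cheapest edge leaving the tree is B—C (7); add B.
Step 2: cheapest edge leaving the tree is B—E (5); add E.
Step 3: cheapest edge leaving the tree is A—E (5); add A.
Step 4: cheapest edge leaving the tree is D—E (5); add D.
The 3rd edge added is A—E.

A-E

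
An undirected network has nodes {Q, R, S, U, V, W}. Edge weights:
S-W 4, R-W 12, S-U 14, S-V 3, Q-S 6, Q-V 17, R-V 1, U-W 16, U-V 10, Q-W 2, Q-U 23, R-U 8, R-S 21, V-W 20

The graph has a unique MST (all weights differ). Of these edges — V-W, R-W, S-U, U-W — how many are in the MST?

Sort edges by weight, then run Kruskal:
R-V (1): add — endpoints in different components.
Q-W (2): add — endpoints in different components.
S-V (3): add — endpoints in different components.
S-W (4): add — endpoints in different components.
Q-S (6): skip — S and Q already connected.
R-U (8): add — endpoints in different components.
MST edge set: {R-V, Q-W, S-V, S-W, R-U}.
Of the listed edges, {} are in the MST → 0.

0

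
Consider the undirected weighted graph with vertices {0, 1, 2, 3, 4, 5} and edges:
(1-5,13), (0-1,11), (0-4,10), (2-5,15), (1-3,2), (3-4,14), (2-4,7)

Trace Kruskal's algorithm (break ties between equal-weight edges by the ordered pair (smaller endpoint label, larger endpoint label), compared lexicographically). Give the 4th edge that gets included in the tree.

0-1

Kruskal's algorithm — process edges by increasing weight (ties by edge label):
1-3 (2): add — endpoints in different components.
2-4 (7): add — endpoints in different components.
0-4 (10): add — endpoints in different components.
0-1 (11): add — endpoints in different components.
1-5 (13): add — endpoints in different components.
The 4th edge added is 0-1.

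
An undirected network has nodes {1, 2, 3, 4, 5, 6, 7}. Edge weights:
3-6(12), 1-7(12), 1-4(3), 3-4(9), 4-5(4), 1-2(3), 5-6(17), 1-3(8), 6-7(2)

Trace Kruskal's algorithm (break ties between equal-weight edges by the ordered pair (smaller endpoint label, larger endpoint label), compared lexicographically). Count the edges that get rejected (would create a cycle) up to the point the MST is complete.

1

Sort edges by weight, then run Kruskal:
6-7 (2): add — endpoints in different components.
1-2 (3): add — endpoints in different components.
1-4 (3): add — endpoints in different components.
4-5 (4): add — endpoints in different components.
1-3 (8): add — endpoints in different components.
3-4 (9): skip — 3 and 4 already connected.
1-7 (12): add — endpoints in different components.
Edges rejected before the tree was complete: 1.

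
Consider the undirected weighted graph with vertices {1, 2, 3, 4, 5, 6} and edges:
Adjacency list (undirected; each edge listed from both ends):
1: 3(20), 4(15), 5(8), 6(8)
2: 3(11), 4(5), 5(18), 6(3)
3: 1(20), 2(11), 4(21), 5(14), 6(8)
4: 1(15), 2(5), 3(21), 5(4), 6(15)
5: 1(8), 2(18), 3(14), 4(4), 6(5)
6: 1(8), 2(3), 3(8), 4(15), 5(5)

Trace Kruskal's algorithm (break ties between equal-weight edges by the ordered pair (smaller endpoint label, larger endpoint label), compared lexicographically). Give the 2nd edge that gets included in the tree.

4-5

Kruskal's algorithm — process edges by increasing weight (ties by edge label):
2—6 (3): add — endpoints in different components.
4—5 (4): add — endpoints in different components.
2—4 (5): add — endpoints in different components.
5—6 (5): skip — 5 and 6 already connected.
1—5 (8): add — endpoints in different components.
1—6 (8): skip — 1 and 6 already connected.
3—6 (8): add — endpoints in different components.
The 2nd edge added is 4—5.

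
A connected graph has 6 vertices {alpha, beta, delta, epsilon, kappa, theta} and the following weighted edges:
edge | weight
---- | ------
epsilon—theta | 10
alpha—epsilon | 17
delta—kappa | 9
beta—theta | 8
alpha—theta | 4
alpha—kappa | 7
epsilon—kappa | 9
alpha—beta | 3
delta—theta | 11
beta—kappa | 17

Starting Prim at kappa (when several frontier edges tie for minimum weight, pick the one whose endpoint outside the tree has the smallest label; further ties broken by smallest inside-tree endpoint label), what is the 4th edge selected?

Grow the tree from kappa using Prim:
Step 1: cheapest edge leaving the tree is alpha—kappa (7); add alpha.
Step 2: cheapest edge leaving the tree is alpha—beta (3); add beta.
Step 3: cheapest edge leaving the tree is alpha—theta (4); add theta.
Step 4: cheapest edge leaving the tree is delta—kappa (9); add delta.
Step 5: cheapest edge leaving the tree is epsilon—kappa (9); add epsilon.
The 4th edge added is delta—kappa.

delta-kappa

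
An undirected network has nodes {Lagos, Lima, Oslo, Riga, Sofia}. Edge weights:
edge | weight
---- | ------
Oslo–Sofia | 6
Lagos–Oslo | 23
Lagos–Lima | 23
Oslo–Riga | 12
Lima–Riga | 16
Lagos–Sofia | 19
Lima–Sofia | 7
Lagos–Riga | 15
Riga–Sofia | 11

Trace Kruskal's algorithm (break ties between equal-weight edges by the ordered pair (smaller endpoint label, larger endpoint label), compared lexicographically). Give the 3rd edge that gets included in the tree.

Riga-Sofia

Kruskal's algorithm — process edges by increasing weight (ties by edge label):
Oslo–Sofia (6): add. Components now {Lima} {Oslo,Sofia} {Lagos} {Riga}
Lima–Sofia (7): add. Components now {Lima,Oslo,Sofia} {Lagos} {Riga}
Riga–Sofia (11): add. Components now {Lima,Oslo,Riga,Sofia} {Lagos}
Oslo–Riga (12): skip — Riga and Oslo already connected.
Lagos–Riga (15): add. Components now {Lagos,Lima,Oslo,Riga,Sofia}
The 3rd edge added is Riga–Sofia.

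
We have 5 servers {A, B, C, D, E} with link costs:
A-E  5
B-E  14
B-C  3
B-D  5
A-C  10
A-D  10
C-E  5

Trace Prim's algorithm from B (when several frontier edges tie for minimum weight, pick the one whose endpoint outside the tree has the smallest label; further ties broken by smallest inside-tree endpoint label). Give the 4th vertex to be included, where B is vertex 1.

Prim's algorithm from B:
Step 1: frontier [B-C 3, B-D 5, B-E 14] → take B-C (3); add C.
Step 2: frontier [B-D 5, B-E 14, C-E 5, A-C 10] → take B-D (5); add D.
Step 3: frontier [B-E 14, C-E 5, A-C 10, A-D 10] → take C-E (5); add E.
Step 4: frontier [A-C 10, A-D 10, A-E 5] → take A-E (5); add A.
Vertex order: B, C, D, E, A. The 4th vertex is E.

E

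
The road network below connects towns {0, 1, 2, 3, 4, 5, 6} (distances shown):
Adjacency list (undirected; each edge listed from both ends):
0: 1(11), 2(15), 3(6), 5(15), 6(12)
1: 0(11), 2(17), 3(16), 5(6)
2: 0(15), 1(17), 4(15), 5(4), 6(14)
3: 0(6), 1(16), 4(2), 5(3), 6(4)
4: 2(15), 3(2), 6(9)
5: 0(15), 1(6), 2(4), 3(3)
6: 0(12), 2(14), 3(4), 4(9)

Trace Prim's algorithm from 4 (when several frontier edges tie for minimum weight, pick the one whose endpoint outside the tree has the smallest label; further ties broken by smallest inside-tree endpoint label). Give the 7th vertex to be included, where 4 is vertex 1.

1

Grow the tree from 4 using Prim:
Step 1: cheapest edge leaving the tree is 3—4 (2); add 3.
Step 2: cheapest edge leaving the tree is 3—5 (3); add 5.
Step 3: cheapest edge leaving the tree is 2—5 (4); add 2.
Step 4: cheapest edge leaving the tree is 3—6 (4); add 6.
Step 5: cheapest edge leaving the tree is 0—3 (6); add 0.
Step 6: cheapest edge leaving the tree is 1—5 (6); add 1.
Vertex order: 4, 3, 5, 2, 6, 0, 1. The 7th vertex is 1.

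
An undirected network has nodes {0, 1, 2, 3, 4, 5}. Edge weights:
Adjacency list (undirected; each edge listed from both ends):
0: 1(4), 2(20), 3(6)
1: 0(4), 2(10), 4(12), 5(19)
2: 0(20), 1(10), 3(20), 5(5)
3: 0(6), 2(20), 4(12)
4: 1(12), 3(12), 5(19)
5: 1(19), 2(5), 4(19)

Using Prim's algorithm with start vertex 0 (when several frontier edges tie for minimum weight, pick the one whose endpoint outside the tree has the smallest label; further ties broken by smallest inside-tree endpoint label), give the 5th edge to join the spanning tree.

1-4

Prim, starting at 0.
Step 1: cheapest edge leaving the tree is 0 1 (4); add 1.
Step 2: cheapest edge leaving the tree is 0 3 (6); add 3.
Step 3: cheapest edge leaving the tree is 1 2 (10); add 2.
Step 4: cheapest edge leaving the tree is 2 5 (5); add 5.
Step 5: cheapest edge leaving the tree is 1 4 (12); add 4.
The 5th edge added is 1 4.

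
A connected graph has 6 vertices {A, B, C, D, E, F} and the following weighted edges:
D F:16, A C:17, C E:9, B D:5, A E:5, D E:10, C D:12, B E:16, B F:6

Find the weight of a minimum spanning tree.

35

Kruskal: consider edges lightest-first.
A E (5): add — endpoints in different components.
B D (5): add — endpoints in different components.
B F (6): add — endpoints in different components.
C E (9): add — endpoints in different components.
D E (10): add — endpoints in different components.
MST edges: A E, B D, B F, C E, D E; total weight 5+5+6+9+10 = 35.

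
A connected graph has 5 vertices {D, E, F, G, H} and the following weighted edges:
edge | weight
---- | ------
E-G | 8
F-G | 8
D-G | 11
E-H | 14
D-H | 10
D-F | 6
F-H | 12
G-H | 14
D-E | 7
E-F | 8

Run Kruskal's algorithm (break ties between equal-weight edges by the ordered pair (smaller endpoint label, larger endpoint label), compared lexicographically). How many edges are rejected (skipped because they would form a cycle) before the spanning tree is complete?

2

Kruskal: consider edges lightest-first.
D-F (6): add — endpoints in different components.
D-E (7): add — endpoints in different components.
E-F (8): skip — E and F already connected.
E-G (8): add — endpoints in different components.
F-G (8): skip — F and G already connected.
D-H (10): add — endpoints in different components.
Edges rejected before the tree was complete: 2.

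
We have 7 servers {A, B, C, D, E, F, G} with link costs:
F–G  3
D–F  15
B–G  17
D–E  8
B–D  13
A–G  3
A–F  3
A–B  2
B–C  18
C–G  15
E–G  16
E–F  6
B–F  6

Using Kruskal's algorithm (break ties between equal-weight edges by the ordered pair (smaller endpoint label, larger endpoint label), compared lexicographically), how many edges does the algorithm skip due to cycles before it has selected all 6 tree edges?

Kruskal: consider edges lightest-first.
A–B (2): add. Components now {A,B} {C} {D} {E} {F} {G}
A–F (3): add. Components now {A,B,F} {C} {D} {E} {G}
A–G (3): add. Components now {A,B,F,G} {C} {D} {E}
F–G (3): skip — F and G already connected.
B–F (6): skip — B and F already connected.
E–F (6): add. Components now {A,B,E,F,G} {C} {D}
D–E (8): add. Components now {A,B,D,E,F,G} {C}
B–D (13): skip — B and D already connected.
C–G (15): add. Components now {A,B,C,D,E,F,G}
Edges rejected before the tree was complete: 3.

3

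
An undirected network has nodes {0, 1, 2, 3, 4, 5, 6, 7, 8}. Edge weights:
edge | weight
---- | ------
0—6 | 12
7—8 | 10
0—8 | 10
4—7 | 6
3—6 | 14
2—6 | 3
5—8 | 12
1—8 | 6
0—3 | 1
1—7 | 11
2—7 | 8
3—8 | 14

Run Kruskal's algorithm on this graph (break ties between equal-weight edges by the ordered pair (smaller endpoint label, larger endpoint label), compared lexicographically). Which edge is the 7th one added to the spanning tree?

7-8

Kruskal: consider edges lightest-first.
0—3 (1): add — endpoints in different components.
2—6 (3): add — endpoints in different components.
1—8 (6): add — endpoints in different components.
4—7 (6): add — endpoints in different components.
2—7 (8): add — endpoints in different components.
0—8 (10): add — endpoints in different components.
7—8 (10): add — endpoints in different components.
1—7 (11): skip — 1 and 7 already connected.
0—6 (12): skip — 0 and 6 already connected.
5—8 (12): add — endpoints in different components.
The 7th edge added is 7—8.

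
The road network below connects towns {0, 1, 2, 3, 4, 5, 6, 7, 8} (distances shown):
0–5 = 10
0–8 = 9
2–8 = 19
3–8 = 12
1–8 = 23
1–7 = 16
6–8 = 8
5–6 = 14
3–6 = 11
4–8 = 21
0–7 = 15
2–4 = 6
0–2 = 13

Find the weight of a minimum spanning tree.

88

Prim, starting at 3.
Step 1: frontier [3–6 11, 3–8 12] → take 3–6 (11); add 6.
Step 2: frontier [3–8 12, 6–8 8, 5–6 14] → take 6–8 (8); add 8.
Step 3: frontier [5–6 14, 0–8 9, 2–8 19, 4–8 21, 1–8 23] → take 0–8 (9); add 0.
Step 4: frontier [0–5 10, 0–2 13, 0–7 15, 5–6 14, 2–8 19, 4–8 21, 1–8 23] → take 0–5 (10); add 5.
Step 5: frontier [0–2 13, 0–7 15, 2–8 19, 4–8 21, 1–8 23] → take 0–2 (13); add 2.
Step 6: frontier [0–7 15, 2–4 6, 4–8 21, 1–8 23] → take 2–4 (6); add 4.
Step 7: frontier [0–7 15, 1–8 23] → take 0–7 (15); add 7.
Step 8: frontier [1–7 16, 1–8 23] → take 1–7 (16); add 1.
MST edges: 3–6, 6–8, 0–8, 0–5, 0–2, 2–4, 0–7, 1–7; total weight 11+8+9+10+13+6+15+16 = 88.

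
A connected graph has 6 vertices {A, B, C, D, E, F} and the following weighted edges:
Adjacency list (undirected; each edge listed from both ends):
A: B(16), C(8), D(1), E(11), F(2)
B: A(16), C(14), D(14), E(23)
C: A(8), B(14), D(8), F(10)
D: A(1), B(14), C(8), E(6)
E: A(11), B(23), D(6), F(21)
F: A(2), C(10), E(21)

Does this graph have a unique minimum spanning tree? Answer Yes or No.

No

Sort edges by weight, then run Kruskal:
A—D (1): add — endpoints in different components.
A—F (2): add — endpoints in different components.
D—E (6): add — endpoints in different components.
A—C (8): add — endpoints in different components.
C—D (8): skip — C and D already connected.
C—F (10): skip — C and F already connected.
A—E (11): skip — A and E already connected.
B—C (14): add — endpoints in different components.
Non-tree edge C—D has weight 8, equal to the heaviest edge on its tree cycle — swapping gives another MST of the same weight. Not unique.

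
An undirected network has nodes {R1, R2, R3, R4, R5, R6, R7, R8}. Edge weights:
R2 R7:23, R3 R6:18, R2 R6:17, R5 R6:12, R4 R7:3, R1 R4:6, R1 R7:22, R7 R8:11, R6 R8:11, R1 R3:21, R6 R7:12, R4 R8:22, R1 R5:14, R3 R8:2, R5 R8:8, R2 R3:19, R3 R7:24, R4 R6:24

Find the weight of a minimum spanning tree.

58

Prim's algorithm from R1:
Step 1: cheapest edge leaving the tree is R1 R4 (6); add R4.
Step 2: cheapest edge leaving the tree is R4 R7 (3); add R7.
Step 3: cheapest edge leaving the tree is R7 R8 (11); add R8.
Step 4: cheapest edge leaving the tree is R3 R8 (2); add R3.
Step 5: cheapest edge leaving the tree is R5 R8 (8); add R5.
Step 6: cheapest edge leaving the tree is R6 R8 (11); add R6.
Step 7: cheapest edge leaving the tree is R2 R6 (17); add R2.
MST edges: R1 R4, R4 R7, R7 R8, R3 R8, R5 R8, R6 R8, R2 R6; total weight 6+3+11+2+8+11+17 = 58.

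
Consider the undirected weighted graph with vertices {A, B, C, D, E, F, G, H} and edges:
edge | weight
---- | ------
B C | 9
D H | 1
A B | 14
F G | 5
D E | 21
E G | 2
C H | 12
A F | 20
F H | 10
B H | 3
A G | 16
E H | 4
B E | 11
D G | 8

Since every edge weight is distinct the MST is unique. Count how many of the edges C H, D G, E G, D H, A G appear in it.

Kruskal's algorithm — process edges by increasing weight (ties by edge label):
D H (1): add — endpoints in different components.
E G (2): add — endpoints in different components.
B H (3): add — endpoints in different components.
E H (4): add — endpoints in different components.
F G (5): add — endpoints in different components.
D G (8): skip — D and G already connected.
B C (9): add — endpoints in different components.
F H (10): skip — F and H already connected.
B E (11): skip — B and E already connected.
C H (12): skip — C and H already connected.
A B (14): add — endpoints in different components.
MST edge set: {D H, E G, B H, E H, F G, B C, A B}.
Of the listed edges, {E G, D H} are in the MST → 2.

2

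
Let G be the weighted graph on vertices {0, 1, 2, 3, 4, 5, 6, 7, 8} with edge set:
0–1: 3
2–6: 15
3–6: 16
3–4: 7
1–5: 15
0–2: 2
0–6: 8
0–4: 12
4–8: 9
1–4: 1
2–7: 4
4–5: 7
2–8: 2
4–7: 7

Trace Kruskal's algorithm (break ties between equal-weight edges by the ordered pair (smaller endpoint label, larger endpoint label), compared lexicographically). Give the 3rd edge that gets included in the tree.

Kruskal's algorithm — process edges by increasing weight (ties by edge label):
1–4 (1): add — endpoints in different components.
0–2 (2): add — endpoints in different components.
2–8 (2): add — endpoints in different components.
0–1 (3): add — endpoints in different components.
2–7 (4): add — endpoints in different components.
3–4 (7): add — endpoints in different components.
4–5 (7): add — endpoints in different components.
4–7 (7): skip — 4 and 7 already connected.
0–6 (8): add — endpoints in different components.
The 3rd edge added is 2–8.

2-8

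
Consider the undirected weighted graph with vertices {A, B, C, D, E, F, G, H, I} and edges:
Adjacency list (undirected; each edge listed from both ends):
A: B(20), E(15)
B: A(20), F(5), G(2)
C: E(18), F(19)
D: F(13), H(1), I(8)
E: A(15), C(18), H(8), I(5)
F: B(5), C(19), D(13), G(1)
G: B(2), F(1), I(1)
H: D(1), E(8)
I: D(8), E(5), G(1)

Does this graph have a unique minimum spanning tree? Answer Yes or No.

No

Kruskal: consider edges lightest-first.
D—H (1): add — endpoints in different components.
F—G (1): add — endpoints in different components.
G—I (1): add — endpoints in different components.
B—G (2): add — endpoints in different components.
B—F (5): skip — B and F already connected.
E—I (5): add — endpoints in different components.
D—I (8): add — endpoints in different components.
E—H (8): skip — E and H already connected.
D—F (13): skip — D and F already connected.
A—E (15): add — endpoints in different components.
C—E (18): add — endpoints in different components.
Non-tree edge E—H has weight 8, equal to the heaviest edge on its tree cycle — swapping gives another MST of the same weight. Not unique.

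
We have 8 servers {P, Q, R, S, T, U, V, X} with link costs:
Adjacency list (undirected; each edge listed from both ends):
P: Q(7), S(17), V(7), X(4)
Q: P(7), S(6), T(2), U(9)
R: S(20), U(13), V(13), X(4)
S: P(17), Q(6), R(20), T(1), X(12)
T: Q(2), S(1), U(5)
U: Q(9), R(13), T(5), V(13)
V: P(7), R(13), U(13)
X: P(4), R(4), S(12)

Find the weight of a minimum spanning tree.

Kruskal's algorithm — process edges by increasing weight (ties by edge label):
S–T (1): add — endpoints in different components.
Q–T (2): add — endpoints in different components.
P–X (4): add — endpoints in different components.
R–X (4): add — endpoints in different components.
T–U (5): add — endpoints in different components.
Q–S (6): skip — S and Q already connected.
P–Q (7): add — endpoints in different components.
P–V (7): add — endpoints in different components.
MST edges: S–T, Q–T, P–X, R–X, T–U, P–Q, P–V; total weight 1+2+4+4+5+7+7 = 30.

30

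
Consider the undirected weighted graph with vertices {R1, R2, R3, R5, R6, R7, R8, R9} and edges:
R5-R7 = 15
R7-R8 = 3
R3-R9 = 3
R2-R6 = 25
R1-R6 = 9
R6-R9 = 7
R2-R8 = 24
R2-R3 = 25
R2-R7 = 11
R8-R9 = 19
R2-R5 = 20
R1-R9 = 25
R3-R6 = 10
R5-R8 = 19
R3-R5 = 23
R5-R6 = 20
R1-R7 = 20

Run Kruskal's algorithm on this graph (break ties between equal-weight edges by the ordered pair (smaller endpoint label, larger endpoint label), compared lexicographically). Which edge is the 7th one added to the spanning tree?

Kruskal: consider edges lightest-first.
R3-R9 (3): add — endpoints in different components.
R7-R8 (3): add — endpoints in different components.
R6-R9 (7): add — endpoints in different components.
R1-R6 (9): add — endpoints in different components.
R3-R6 (10): skip — R6 and R3 already connected.
R2-R7 (11): add — endpoints in different components.
R5-R7 (15): add — endpoints in different components.
R5-R8 (19): skip — R8 and R5 already connected.
R8-R9 (19): add — endpoints in different components.
The 7th edge added is R8-R9.

R8-R9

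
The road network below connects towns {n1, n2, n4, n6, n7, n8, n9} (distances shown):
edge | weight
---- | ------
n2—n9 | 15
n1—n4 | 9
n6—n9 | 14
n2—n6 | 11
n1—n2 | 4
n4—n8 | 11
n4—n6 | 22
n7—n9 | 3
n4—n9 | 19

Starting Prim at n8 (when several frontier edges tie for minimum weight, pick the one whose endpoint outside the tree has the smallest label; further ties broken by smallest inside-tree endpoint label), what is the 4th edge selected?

Grow the tree from n8 using Prim:
Step 1: frontier [n4—n8 11] → take n4—n8 (11); add n4.
Step 2: frontier [n1—n4 9, n4—n9 19, n4—n6 22] → take n1—n4 (9); add n1.
Step 3: frontier [n1—n2 4, n4—n9 19, n4—n6 22] → take n1—n2 (4); add n2.
Step 4: frontier [n2—n6 11, n2—n9 15, n4—n9 19, n4—n6 22] → take n2—n6 (11); add n6.
Step 5: frontier [n2—n9 15, n4—n9 19, n6—n9 14] → take n6—n9 (14); add n9.
Step 6: frontier [n7—n9 3] → take n7—n9 (3); add n7.
The 4th edge added is n2—n6.

n2-n6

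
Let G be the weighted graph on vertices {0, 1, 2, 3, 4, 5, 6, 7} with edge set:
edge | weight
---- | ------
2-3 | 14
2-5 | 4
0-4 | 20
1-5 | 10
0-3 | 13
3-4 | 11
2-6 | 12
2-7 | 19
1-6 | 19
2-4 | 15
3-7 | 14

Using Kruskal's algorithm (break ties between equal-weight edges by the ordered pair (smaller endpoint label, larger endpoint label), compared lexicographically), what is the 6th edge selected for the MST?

Kruskal's algorithm — process edges by increasing weight (ties by edge label):
2-5 (4): add — endpoints in different components.
1-5 (10): add — endpoints in different components.
3-4 (11): add — endpoints in different components.
2-6 (12): add — endpoints in different components.
0-3 (13): add — endpoints in different components.
2-3 (14): add — endpoints in different components.
3-7 (14): add — endpoints in different components.
The 6th edge added is 2-3.

2-3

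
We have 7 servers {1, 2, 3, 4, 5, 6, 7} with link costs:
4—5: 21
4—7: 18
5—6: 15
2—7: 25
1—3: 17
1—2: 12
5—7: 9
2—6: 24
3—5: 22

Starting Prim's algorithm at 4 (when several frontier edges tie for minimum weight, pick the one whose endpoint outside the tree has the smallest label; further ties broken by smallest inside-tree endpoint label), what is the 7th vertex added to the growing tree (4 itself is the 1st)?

Prim's algorithm from 4:
Step 1: frontier [4—7 18, 4—5 21] → take 4—7 (18); add 7.
Step 2: frontier [4—5 21, 5—7 9, 2—7 25] → take 5—7 (9); add 5.
Step 3: frontier [5—6 15, 3—5 22, 2—7 25] → take 5—6 (15); add 6.
Step 4: frontier [3—5 22, 2—6 24, 2—7 25] → take 3—5 (22); add 3.
Step 5: frontier [1—3 17, 2—6 24, 2—7 25] → take 1—3 (17); add 1.
Step 6: frontier [1—2 12, 2—6 24, 2—7 25] → take 1—2 (12); add 2.
Vertex order: 4, 7, 5, 6, 3, 1, 2. The 7th vertex is 2.

2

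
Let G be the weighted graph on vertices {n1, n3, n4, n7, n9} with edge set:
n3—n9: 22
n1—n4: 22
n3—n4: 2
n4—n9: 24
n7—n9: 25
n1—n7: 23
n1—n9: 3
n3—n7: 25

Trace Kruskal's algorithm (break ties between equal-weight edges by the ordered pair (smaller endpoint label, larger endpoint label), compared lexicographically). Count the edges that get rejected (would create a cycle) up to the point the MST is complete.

1

Kruskal: consider edges lightest-first.
n3—n4 (2): add — endpoints in different components.
n1—n9 (3): add — endpoints in different components.
n1—n4 (22): add — endpoints in different components.
n3—n9 (22): skip — n3 and n9 already connected.
n1—n7 (23): add — endpoints in different components.
Edges rejected before the tree was complete: 1.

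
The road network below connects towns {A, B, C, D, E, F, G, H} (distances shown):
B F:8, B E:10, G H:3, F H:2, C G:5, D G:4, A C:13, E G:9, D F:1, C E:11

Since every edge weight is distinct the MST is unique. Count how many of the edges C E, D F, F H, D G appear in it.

Kruskal: consider edges lightest-first.
D F (1): add — endpoints in different components.
F H (2): add — endpoints in different components.
G H (3): add — endpoints in different components.
D G (4): skip — D and G already connected.
C G (5): add — endpoints in different components.
B F (8): add — endpoints in different components.
E G (9): add — endpoints in different components.
B E (10): skip — B and E already connected.
C E (11): skip — C and E already connected.
A C (13): add — endpoints in different components.
MST edge set: {D F, F H, G H, C G, B F, E G, A C}.
Of the listed edges, {D F, F H} are in the MST → 2.

2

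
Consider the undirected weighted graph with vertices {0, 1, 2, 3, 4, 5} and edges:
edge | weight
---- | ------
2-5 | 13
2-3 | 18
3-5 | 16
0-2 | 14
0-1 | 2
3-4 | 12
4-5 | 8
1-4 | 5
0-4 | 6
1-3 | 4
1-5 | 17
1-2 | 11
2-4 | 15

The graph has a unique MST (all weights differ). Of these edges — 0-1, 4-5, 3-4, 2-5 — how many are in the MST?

2

Sort edges by weight, then run Kruskal:
0-1 (2): add. Components now {0,1} {2} {3} {4} {5}
1-3 (4): add. Components now {0,1,3} {2} {4} {5}
1-4 (5): add. Components now {0,1,3,4} {2} {5}
0-4 (6): skip — 0 and 4 already connected.
4-5 (8): add. Components now {0,1,3,4,5} {2}
1-2 (11): add. Components now {0,1,2,3,4,5}
MST edge set: {0-1, 1-3, 1-4, 4-5, 1-2}.
Of the listed edges, {0-1, 4-5} are in the MST → 2.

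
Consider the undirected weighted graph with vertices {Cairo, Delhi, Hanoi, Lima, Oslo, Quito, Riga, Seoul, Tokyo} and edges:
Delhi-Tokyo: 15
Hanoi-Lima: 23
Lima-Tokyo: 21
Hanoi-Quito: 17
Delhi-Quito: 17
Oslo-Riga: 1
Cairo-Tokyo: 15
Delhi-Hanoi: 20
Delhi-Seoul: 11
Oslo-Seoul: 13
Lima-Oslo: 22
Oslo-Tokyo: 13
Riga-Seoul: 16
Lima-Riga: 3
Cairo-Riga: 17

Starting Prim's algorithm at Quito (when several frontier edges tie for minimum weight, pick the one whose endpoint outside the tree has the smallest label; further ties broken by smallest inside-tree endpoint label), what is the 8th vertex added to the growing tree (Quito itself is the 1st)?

Cairo

Grow the tree from Quito using Prim:
Step 1: cheapest edge leaving the tree is Delhi-Quito (17); add Delhi.
Step 2: cheapest edge leaving the tree is Delhi-Seoul (11); add Seoul.
Step 3: cheapest edge leaving the tree is Oslo-Seoul (13); add Oslo.
Step 4: cheapest edge leaving the tree is Oslo-Riga (1); add Riga.
Step 5: cheapest edge leaving the tree is Lima-Riga (3); add Lima.
Step 6: cheapest edge leaving the tree is Oslo-Tokyo (13); add Tokyo.
Step 7: cheapest edge leaving the tree is Cairo-Tokyo (15); add Cairo.
Step 8: cheapest edge leaving the tree is Hanoi-Quito (17); add Hanoi.
Vertex order: Quito, Delhi, Seoul, Oslo, Riga, Lima, Tokyo, Cairo, Hanoi. The 8th vertex is Cairo.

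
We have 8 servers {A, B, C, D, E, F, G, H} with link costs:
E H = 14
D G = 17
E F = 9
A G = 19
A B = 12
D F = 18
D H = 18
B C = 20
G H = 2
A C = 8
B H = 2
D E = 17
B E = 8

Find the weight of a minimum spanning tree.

Sort edges by weight, then run Kruskal:
B H (2): add — endpoints in different components.
G H (2): add — endpoints in different components.
A C (8): add — endpoints in different components.
B E (8): add — endpoints in different components.
E F (9): add — endpoints in different components.
A B (12): add — endpoints in different components.
E H (14): skip — E and H already connected.
D E (17): add — endpoints in different components.
MST edges: B H, G H, A C, B E, E F, A B, D E; total weight 2+2+8+8+9+12+17 = 58.

58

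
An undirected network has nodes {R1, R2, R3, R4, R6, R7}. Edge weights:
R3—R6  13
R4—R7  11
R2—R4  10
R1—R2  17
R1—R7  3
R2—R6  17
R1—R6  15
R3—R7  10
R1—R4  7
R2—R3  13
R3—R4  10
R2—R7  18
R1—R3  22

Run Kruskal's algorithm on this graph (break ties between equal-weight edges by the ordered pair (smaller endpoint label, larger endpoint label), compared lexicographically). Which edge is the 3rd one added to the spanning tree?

R2-R4

Kruskal's algorithm — process edges by increasing weight (ties by edge label):
R1—R7 (3): add. Components now {R1,R7} {R4} {R2} {R3} {R6}
R1—R4 (7): add. Components now {R1,R4,R7} {R2} {R3} {R6}
R2—R4 (10): add. Components now {R1,R2,R4,R7} {R3} {R6}
R3—R4 (10): add. Components now {R1,R2,R3,R4,R7} {R6}
R3—R7 (10): skip — R7 and R3 already connected.
R4—R7 (11): skip — R7 and R4 already connected.
R2—R3 (13): skip — R2 and R3 already connected.
R3—R6 (13): add. Components now {R1,R2,R3,R4,R6,R7}
The 3rd edge added is R2—R4.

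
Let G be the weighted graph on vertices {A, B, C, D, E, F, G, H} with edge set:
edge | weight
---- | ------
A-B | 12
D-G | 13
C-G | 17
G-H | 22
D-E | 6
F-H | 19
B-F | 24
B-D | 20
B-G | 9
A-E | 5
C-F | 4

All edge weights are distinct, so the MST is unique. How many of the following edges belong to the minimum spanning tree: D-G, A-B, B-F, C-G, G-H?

2

Sort edges by weight, then run Kruskal:
C-F (4): add — endpoints in different components.
A-E (5): add — endpoints in different components.
D-E (6): add — endpoints in different components.
B-G (9): add — endpoints in different components.
A-B (12): add — endpoints in different components.
D-G (13): skip — D and G already connected.
C-G (17): add — endpoints in different components.
F-H (19): add — endpoints in different components.
MST edge set: {C-F, A-E, D-E, B-G, A-B, C-G, F-H}.
Of the listed edges, {A-B, C-G} are in the MST → 2.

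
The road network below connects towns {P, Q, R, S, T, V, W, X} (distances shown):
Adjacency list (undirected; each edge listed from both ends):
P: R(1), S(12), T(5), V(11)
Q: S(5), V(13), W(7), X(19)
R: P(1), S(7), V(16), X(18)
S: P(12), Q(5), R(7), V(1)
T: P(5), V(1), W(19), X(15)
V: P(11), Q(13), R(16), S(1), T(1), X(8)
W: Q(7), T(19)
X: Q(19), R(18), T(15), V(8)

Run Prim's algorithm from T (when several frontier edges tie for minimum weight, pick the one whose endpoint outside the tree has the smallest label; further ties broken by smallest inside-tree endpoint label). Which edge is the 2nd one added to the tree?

Prim, starting at T.
Step 1: cheapest edge leaving the tree is T—V (1); add V.
Step 2: cheapest edge leaving the tree is S—V (1); add S.
Step 3: cheapest edge leaving the tree is P—T (5); add P.
Step 4: cheapest edge leaving the tree is P—R (1); add R.
Step 5: cheapest edge leaving the tree is Q—S (5); add Q.
Step 6: cheapest edge leaving the tree is Q—W (7); add W.
Step 7: cheapest edge leaving the tree is V—X (8); add X.
The 2nd edge added is S—V.

S-V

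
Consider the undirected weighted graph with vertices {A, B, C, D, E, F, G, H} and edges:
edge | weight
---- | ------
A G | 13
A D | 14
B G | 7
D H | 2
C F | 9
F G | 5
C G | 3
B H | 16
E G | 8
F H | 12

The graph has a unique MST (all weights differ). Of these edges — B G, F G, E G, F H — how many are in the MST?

4

Kruskal's algorithm — process edges by increasing weight (ties by edge label):
D H (2): add — endpoints in different components.
C G (3): add — endpoints in different components.
F G (5): add — endpoints in different components.
B G (7): add — endpoints in different components.
E G (8): add — endpoints in different components.
C F (9): skip — C and F already connected.
F H (12): add — endpoints in different components.
A G (13): add — endpoints in different components.
MST edge set: {D H, C G, F G, B G, E G, F H, A G}.
Of the listed edges, {B G, F G, E G, F H} are in the MST → 4.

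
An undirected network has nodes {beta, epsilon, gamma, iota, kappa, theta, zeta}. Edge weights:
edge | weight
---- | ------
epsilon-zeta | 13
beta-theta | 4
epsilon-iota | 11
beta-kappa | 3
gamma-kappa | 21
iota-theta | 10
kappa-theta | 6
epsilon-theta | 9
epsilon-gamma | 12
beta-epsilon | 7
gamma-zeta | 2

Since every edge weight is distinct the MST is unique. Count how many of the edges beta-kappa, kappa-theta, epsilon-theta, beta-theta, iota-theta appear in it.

3

Sort edges by weight, then run Kruskal:
gamma-zeta (2): add. Components now {theta} {kappa} {iota} {epsilon} {beta} {gamma,zeta}
beta-kappa (3): add. Components now {theta} {beta,kappa} {iota} {epsilon} {gamma,zeta}
beta-theta (4): add. Components now {beta,kappa,theta} {iota} {epsilon} {gamma,zeta}
kappa-theta (6): skip — theta and kappa already connected.
beta-epsilon (7): add. Components now {beta,epsilon,kappa,theta} {iota} {gamma,zeta}
epsilon-theta (9): skip — theta and epsilon already connected.
iota-theta (10): add. Components now {beta,epsilon,iota,kappa,theta} {gamma,zeta}
epsilon-iota (11): skip — iota and epsilon already connected.
epsilon-gamma (12): add. Components now {beta,epsilon,gamma,iota,kappa,theta,zeta}
MST edge set: {gamma-zeta, beta-kappa, beta-theta, beta-epsilon, iota-theta, epsilon-gamma}.
Of the listed edges, {beta-kappa, beta-theta, iota-theta} are in the MST → 3.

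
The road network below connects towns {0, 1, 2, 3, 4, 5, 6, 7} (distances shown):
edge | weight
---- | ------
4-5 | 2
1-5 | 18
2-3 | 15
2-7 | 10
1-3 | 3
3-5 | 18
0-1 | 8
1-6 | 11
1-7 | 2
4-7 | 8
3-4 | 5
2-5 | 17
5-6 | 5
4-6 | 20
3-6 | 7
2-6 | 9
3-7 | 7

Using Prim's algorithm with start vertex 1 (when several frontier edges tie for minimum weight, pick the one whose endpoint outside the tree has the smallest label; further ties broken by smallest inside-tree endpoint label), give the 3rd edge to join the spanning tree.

3-4

Grow the tree from 1 using Prim:
Step 1: cheapest edge leaving the tree is 1-7 (2); add 7.
Step 2: cheapest edge leaving the tree is 1-3 (3); add 3.
Step 3: cheapest edge leaving the tree is 3-4 (5); add 4.
Step 4: cheapest edge leaving the tree is 4-5 (2); add 5.
Step 5: cheapest edge leaving the tree is 5-6 (5); add 6.
Step 6: cheapest edge leaving the tree is 0-1 (8); add 0.
Step 7: cheapest edge leaving the tree is 2-6 (9); add 2.
The 3rd edge added is 3-4.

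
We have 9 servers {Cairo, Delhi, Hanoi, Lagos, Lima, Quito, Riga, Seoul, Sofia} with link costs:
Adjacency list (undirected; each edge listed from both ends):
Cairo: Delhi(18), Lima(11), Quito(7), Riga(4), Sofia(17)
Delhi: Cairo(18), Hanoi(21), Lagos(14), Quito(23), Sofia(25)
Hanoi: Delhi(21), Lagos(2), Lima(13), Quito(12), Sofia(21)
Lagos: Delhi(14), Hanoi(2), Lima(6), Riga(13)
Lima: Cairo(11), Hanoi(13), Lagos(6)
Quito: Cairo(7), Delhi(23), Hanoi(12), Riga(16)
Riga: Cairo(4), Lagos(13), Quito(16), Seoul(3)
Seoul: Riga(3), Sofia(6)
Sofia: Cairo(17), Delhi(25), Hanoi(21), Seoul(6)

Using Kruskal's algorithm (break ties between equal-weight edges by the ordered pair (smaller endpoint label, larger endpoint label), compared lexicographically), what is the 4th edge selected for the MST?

Lagos-Lima

Kruskal's algorithm — process edges by increasing weight (ties by edge label):
Hanoi-Lagos (2): add — endpoints in different components.
Riga-Seoul (3): add — endpoints in different components.
Cairo-Riga (4): add — endpoints in different components.
Lagos-Lima (6): add — endpoints in different components.
Seoul-Sofia (6): add — endpoints in different components.
Cairo-Quito (7): add — endpoints in different components.
Cairo-Lima (11): add — endpoints in different components.
Hanoi-Quito (12): skip — Hanoi and Quito already connected.
Hanoi-Lima (13): skip — Lima and Hanoi already connected.
Lagos-Riga (13): skip — Riga and Lagos already connected.
Delhi-Lagos (14): add — endpoints in different components.
The 4th edge added is Lagos-Lima.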